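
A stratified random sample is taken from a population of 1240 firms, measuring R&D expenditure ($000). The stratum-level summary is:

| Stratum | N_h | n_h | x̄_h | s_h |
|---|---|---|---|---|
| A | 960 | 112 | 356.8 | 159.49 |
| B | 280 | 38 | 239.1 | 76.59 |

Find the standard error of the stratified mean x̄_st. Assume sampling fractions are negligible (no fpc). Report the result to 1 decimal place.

V̂(x̄_st) = Σ W_h² s_h²/n_h, with W_h = N_h/N and N = 1240:
  stratum A: (960/1240)²·159.49²/112 = 136.128
  stratum B: (280/1240)²·76.59²/38 = 7.87106
V̂(x̄_st) = 143.999
SE(x̄_st) = √143.999 = 12

SE(x̄_st) ≈ 12.0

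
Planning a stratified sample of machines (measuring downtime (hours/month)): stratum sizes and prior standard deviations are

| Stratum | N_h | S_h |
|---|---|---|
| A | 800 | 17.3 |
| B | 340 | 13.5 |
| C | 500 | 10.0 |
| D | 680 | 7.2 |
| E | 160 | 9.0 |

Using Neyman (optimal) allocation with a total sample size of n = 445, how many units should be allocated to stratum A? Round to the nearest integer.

Neyman allocation: n_h = n · N_h S_h / Σ N_i S_i, with n = 445.
  stratum A: N_h·S_h = 800·17.3 = 13840.00
  stratum B: N_h·S_h = 340·13.5 = 4590.00
  stratum C: N_h·S_h = 500·10.0 = 5000.00
  stratum D: N_h·S_h = 680·7.2 = 4896.00
  stratum E: N_h·S_h = 160·9.0 = 1440.00
Σ N_h S_h = 29766.00
n for stratum A = 445·13840.00/29766.00 = 206.907 → 207

207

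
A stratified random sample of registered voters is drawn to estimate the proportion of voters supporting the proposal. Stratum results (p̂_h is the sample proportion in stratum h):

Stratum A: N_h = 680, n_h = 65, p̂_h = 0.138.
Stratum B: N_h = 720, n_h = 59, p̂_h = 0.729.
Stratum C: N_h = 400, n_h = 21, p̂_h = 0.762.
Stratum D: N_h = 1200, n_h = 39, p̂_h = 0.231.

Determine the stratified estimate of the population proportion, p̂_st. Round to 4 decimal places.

N = 3000; stratum weights W_h = N_h/N.
p̂_st = Σ W_h p̂_h = (680·0.138 + 720·0.729 + 400·0.762 + 1200·0.231)/3000 = 0.40024

p̂_st ≈ 0.4002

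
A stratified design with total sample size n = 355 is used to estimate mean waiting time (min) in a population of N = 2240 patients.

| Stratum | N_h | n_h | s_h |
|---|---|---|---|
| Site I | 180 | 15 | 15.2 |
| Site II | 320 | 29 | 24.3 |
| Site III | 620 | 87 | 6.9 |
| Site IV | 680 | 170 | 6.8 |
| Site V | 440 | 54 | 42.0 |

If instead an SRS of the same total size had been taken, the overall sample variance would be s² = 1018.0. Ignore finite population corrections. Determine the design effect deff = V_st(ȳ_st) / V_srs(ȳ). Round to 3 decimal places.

V̂(ȳ_st) = Σ W_h² s_h²/n_h, with W_h = N_h/N and N = 2240:
  stratum Site I: (180/2240)²·15.2²/15 = 0.0994592
  stratum Site II: (320/2240)²·24.3²/29 = 0.415545
  stratum Site III: (620/2240)²·6.9²/87 = 0.0419243
  stratum Site IV: (680/2240)²·6.8²/170 = 0.0250663
  stratum Site V: (440/2240)²·42.0²/54 = 1.26042
V_st = 1.84241
V_srs = s²/n = 1018.0/355 = 2.86761
deff = V_st / V_srs = 1.84241/2.86761 = 0.6425

deff ≈ 0.642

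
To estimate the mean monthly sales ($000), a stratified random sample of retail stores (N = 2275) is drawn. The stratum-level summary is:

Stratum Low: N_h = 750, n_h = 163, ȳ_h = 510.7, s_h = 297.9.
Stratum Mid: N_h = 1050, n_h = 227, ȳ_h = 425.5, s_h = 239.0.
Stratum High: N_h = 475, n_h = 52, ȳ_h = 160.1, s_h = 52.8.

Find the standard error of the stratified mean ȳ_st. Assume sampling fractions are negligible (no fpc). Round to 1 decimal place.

SE(ȳ_st) ≈ 10.7

V̂(ȳ_st) = Σ W_h² s_h²/n_h, with W_h = N_h/N and N = 2275:
  stratum Low: (750/2275)²·297.9²/163 = 59.1716
  stratum Mid: (1050/2275)²·239.0²/227 = 53.6026
  stratum High: (475/2275)²·52.8²/52 = 2.33716
V̂(ȳ_st) = 115.111
SE(ȳ_st) = √115.111 = 10.729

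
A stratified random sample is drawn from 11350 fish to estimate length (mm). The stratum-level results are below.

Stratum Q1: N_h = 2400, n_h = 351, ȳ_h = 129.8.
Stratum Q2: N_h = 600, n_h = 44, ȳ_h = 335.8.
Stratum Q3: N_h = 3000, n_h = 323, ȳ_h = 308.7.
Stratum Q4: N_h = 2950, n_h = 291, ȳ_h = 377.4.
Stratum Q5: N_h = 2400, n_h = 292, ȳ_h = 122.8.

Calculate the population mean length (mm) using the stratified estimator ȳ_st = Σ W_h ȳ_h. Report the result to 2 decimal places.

N = Σ N_h = 11350. Stratum weights W_h = N_h/N.
ȳ_st = (2400·129.8 + 600·335.8 + 3000·308.7 + 2950·377.4 + 2400·122.8) / 11350 = 250.8502

ȳ_st ≈ 250.85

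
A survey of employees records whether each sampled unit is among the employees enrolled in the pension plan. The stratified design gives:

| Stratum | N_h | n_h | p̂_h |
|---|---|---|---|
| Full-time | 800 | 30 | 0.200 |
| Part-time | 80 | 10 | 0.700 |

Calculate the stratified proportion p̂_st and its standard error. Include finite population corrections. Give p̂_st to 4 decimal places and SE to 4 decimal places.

p̂_st ≈ 0.2455, SE ≈ 0.0675

N = 880; stratum weights W_h = N_h/N.
p̂_st = Σ W_h p̂_h = (800·0.200 + 80·0.700)/880 = 0.24545
V̂(p̂_st) = Σ W_h² (1 − n_h/N_h) p̂_h(1−p̂_h)/(n_h−1):
  stratum Full-time: (800/880)²·(1 − 30/800)·0.200·0.800/29 = 0.00438871
  stratum Part-time: (80/880)²·(1 − 10/80)·0.700·0.300/9 = 0.000168733
V̂(p̂_st) = 0.00455745; SE = √V̂ = 0.0675089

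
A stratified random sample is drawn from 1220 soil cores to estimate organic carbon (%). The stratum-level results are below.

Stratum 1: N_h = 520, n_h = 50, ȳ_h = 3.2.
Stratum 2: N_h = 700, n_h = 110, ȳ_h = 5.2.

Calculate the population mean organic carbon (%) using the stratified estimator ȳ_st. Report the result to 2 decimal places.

N = Σ N_h = 1220. Stratum weights W_h = N_h/N.
ȳ_st = (520·3.2 + 700·5.2) / 1220 = 4.3475

ȳ_st ≈ 4.35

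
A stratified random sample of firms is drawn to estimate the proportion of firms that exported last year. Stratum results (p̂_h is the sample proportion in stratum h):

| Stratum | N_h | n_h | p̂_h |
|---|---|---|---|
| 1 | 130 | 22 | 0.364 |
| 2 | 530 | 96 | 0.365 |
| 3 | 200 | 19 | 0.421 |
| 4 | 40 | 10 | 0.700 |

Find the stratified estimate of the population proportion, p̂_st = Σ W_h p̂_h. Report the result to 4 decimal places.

p̂_st ≈ 0.3922

N = 900; stratum weights W_h = N_h/N.
p̂_st = Σ W_h p̂_h = (130·0.364 + 530·0.365 + 200·0.421 + 40·0.700)/900 = 0.39219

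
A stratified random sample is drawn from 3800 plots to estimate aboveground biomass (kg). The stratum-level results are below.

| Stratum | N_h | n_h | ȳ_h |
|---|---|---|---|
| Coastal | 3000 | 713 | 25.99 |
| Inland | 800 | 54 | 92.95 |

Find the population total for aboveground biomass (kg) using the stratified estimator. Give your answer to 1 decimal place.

τ̂_st = Σ N_h ȳ_h = 3000·25.99 + 800·92.95 = 152330.0

τ̂_st ≈ 152330.0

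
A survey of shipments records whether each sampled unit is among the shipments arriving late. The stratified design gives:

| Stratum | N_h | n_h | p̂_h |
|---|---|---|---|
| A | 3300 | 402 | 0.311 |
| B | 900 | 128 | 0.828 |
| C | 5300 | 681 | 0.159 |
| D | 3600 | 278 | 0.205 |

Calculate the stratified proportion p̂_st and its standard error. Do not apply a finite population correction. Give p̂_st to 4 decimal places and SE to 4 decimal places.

p̂_st ≈ 0.2559, SE ≈ 0.0108

N = 13100; stratum weights W_h = N_h/N.
p̂_st = Σ W_h p̂_h = (3300·0.311 + 900·0.828 + 5300·0.159 + 3600·0.205)/13100 = 0.25589
V̂(p̂_st) = Σ W_h² p̂_h(1−p̂_h)/(n_h−1):
  stratum A: (3300/13100)²·0.311·0.689/401 = 3.39094e-05
  stratum B: (900/13100)²·0.828·0.172/127 = 5.29295e-06
  stratum C: (5300/13100)²·0.159·0.841/680 = 3.2188e-05
  stratum D: (3600/13100)²·0.205·0.795/277 = 4.44328e-05
V̂(p̂_st) = 0.000115823; SE = √V̂ = 0.0107621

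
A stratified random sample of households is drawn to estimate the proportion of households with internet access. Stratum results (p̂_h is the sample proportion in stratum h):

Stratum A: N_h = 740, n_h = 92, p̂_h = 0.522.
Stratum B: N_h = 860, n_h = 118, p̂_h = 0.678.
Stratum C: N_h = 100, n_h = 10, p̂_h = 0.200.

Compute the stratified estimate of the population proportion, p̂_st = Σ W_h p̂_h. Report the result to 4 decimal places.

p̂_st ≈ 0.5820

N = 1700; stratum weights W_h = N_h/N.
p̂_st = Σ W_h p̂_h = (740·0.522 + 860·0.678 + 100·0.200)/1700 = 0.58198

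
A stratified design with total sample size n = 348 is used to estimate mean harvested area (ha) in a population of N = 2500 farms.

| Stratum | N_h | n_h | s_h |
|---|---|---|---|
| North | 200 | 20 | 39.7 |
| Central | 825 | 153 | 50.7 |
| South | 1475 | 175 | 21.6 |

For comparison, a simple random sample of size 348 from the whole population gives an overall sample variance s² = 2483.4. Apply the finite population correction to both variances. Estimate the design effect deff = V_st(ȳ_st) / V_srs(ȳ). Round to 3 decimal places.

V̂(ȳ_st) = Σ W_h² (1 − n_h/N_h) s_h²/n_h, with W_h = N_h/N and N = 2500:
  stratum North: (200/2500)²·(1 − 20/200)·39.7²/20 = 0.453914
  stratum Central: (825/2500)²·(1 − 153/825)·50.7²/153 = 1.49028
  stratum South: (1475/2500)²·(1 − 175/1475)·21.6²/175 = 0.817946
V_st = 2.76214
V_srs = (1 − 348/2500)·2483.4/348 = 6.14285
deff = V_st / V_srs = 2.76214/6.14285 = 0.4497

deff ≈ 0.450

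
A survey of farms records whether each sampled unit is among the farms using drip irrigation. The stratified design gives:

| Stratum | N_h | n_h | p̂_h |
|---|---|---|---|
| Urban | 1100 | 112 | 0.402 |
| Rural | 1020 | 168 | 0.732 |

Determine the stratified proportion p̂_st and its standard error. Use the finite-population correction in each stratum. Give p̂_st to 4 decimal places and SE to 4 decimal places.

N = 2120; stratum weights W_h = N_h/N.
p̂_st = Σ W_h p̂_h = (1100·0.402 + 1020·0.732)/2120 = 0.56077
V̂(p̂_st) = Σ W_h² (1 − n_h/N_h) p̂_h(1−p̂_h)/(n_h−1):
  stratum Urban: (1100/2120)²·(1 − 112/1100)·0.402·0.598/111 = 0.0005237
  stratum Rural: (1020/2120)²·(1 − 168/1020)·0.732·0.268/167 = 0.000227142
V̂(p̂_st) = 0.000750842; SE = √V̂ = 0.0274015

p̂_st ≈ 0.5608, SE ≈ 0.0274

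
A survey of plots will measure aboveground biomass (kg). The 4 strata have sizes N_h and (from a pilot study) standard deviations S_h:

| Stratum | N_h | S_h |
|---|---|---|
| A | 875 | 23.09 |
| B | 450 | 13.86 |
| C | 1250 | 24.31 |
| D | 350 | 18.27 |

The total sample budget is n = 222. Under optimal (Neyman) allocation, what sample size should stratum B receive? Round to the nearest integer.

22

Neyman allocation: n_h = n · N_h S_h / Σ N_i S_i, with n = 222.
  stratum A: N_h·S_h = 875·23.09 = 20203.75
  stratum B: N_h·S_h = 450·13.86 = 6237.00
  stratum C: N_h·S_h = 1250·24.31 = 30387.50
  stratum D: N_h·S_h = 350·18.27 = 6394.50
Σ N_h S_h = 63222.75
n for stratum B = 222·6237.00/63222.75 = 21.901 → 22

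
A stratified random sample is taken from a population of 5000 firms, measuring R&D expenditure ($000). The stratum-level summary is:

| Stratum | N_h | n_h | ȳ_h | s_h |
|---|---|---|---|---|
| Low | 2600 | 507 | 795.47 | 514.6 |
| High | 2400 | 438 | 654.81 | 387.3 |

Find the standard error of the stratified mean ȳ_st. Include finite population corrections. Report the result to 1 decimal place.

V̂(ȳ_st) = Σ W_h² (1 − n_h/N_h) s_h²/n_h, with W_h = N_h/N and N = 5000:
  stratum Low: (2600/5000)²·(1 − 507/2600)·514.6²/507 = 113.693
  stratum High: (2400/5000)²·(1 − 438/2400)·387.3²/438 = 64.5047
V̂(ȳ_st) = 178.198
SE(ȳ_st) = √178.198 = 13.3491

SE(ȳ_st) ≈ 13.3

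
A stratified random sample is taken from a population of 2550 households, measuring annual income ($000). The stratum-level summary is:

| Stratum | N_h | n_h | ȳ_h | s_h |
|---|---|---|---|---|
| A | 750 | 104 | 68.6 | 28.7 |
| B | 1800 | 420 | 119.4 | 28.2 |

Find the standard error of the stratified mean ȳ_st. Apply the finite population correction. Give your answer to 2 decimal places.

SE(ȳ_st) ≈ 1.15

V̂(ȳ_st) = Σ W_h² (1 − n_h/N_h) s_h²/n_h, with W_h = N_h/N and N = 2550:
  stratum A: (750/2550)²·(1 − 104/750)·28.7²/104 = 0.590125
  stratum B: (1800/2550)²·(1 − 420/1800)·28.2²/420 = 0.723303
V̂(ȳ_st) = 1.31343
SE(ȳ_st) = √1.31343 = 1.14605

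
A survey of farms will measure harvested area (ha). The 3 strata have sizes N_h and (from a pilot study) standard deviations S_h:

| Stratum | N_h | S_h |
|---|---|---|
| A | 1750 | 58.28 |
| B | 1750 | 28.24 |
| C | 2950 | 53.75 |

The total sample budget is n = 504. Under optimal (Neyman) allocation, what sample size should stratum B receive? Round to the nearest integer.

80

Neyman allocation: n_h = n · N_h S_h / Σ N_i S_i, with n = 504.
  stratum A: N_h·S_h = 1750·58.28 = 101990.00
  stratum B: N_h·S_h = 1750·28.24 = 49420.00
  stratum C: N_h·S_h = 2950·53.75 = 158562.50
Σ N_h S_h = 309972.50
n for stratum B = 504·49420.00/309972.50 = 80.354 → 80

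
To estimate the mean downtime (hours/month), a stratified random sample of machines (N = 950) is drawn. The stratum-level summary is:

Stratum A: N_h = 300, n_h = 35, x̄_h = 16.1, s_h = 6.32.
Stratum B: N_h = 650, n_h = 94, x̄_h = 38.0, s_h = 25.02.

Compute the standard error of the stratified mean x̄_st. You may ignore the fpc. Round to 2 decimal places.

V̂(x̄_st) = Σ W_h² s_h²/n_h, with W_h = N_h/N and N = 950:
  stratum A: (300/950)²·6.32²/35 = 0.113805
  stratum B: (650/950)²·25.02²/94 = 3.11764
V̂(x̄_st) = 3.23145
SE(x̄_st) = √3.23145 = 1.79762

SE(x̄_st) ≈ 1.80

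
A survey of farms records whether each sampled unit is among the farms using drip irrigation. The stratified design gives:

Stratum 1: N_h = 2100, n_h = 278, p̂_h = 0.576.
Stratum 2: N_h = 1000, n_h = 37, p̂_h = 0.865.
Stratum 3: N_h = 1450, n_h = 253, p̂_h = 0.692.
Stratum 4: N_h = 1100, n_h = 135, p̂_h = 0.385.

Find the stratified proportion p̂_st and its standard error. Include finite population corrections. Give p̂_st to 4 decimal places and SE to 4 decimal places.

N = 5650; stratum weights W_h = N_h/N.
p̂_st = Σ W_h p̂_h = (2100·0.576 + 1000·0.865 + 1450·0.692 + 1100·0.385)/5650 = 0.61973
V̂(p̂_st) = Σ W_h² (1 − n_h/N_h) p̂_h(1−p̂_h)/(n_h−1):
  stratum 1: (2100/5650)²·(1 − 278/2100)·0.576·0.424/277 = 0.000105677
  stratum 2: (1000/5650)²·(1 − 37/1000)·0.865·0.135/36 = 9.78536e-05
  stratum 3: (1450/5650)²·(1 − 253/1450)·0.692·0.308/252 = 4.59856e-05
  stratum 4: (1100/5650)²·(1 − 135/1100)·0.385·0.615/134 = 5.87563e-05
V̂(p̂_st) = 0.000308272; SE = √V̂ = 0.0175577

p̂_st ≈ 0.6197, SE ≈ 0.0176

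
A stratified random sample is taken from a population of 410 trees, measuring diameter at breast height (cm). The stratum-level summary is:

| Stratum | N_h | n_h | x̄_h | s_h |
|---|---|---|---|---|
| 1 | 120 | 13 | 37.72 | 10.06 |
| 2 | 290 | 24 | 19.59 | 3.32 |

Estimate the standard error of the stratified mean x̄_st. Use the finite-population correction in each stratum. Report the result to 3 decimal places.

SE(x̄_st) ≈ 0.897

V̂(x̄_st) = Σ W_h² (1 − n_h/N_h) s_h²/n_h, with W_h = N_h/N and N = 410:
  stratum 1: (120/410)²·(1 − 13/120)·10.06²/13 = 0.594634
  stratum 2: (290/410)²·(1 − 24/290)·3.32²/24 = 0.210754
V̂(x̄_st) = 0.805389
SE(x̄_st) = √0.805389 = 0.897435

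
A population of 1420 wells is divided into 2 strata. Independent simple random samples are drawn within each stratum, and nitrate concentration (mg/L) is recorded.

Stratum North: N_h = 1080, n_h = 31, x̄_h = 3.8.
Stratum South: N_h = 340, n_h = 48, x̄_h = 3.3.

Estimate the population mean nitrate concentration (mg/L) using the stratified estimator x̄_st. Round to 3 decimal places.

x̄_st ≈ 3.680

N = Σ N_h = 1420. Stratum weights W_h = N_h/N.
x̄_st = (1080·3.8 + 340·3.3) / 1420 = 3.68028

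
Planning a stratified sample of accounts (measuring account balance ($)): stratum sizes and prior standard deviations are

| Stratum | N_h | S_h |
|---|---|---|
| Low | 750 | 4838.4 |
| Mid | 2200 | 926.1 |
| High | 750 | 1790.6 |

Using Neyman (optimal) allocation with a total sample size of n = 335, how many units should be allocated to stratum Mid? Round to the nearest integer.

Neyman allocation: n_h = n · N_h S_h / Σ N_i S_i, with n = 335.
  stratum Low: N_h·S_h = 750·4838.4 = 3628800.00
  stratum Mid: N_h·S_h = 2200·926.1 = 2037420.00
  stratum High: N_h·S_h = 750·1790.6 = 1342950.00
Σ N_h S_h = 7009170.00
n for stratum Mid = 335·2037420.00/7009170.00 = 97.378 → 97

97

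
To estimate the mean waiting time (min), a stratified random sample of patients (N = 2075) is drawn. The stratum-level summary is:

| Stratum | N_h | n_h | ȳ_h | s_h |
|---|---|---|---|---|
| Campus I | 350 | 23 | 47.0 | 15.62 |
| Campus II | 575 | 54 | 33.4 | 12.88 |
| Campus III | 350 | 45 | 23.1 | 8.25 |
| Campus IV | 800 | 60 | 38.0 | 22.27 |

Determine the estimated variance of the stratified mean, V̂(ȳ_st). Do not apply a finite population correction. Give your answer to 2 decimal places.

V̂(ȳ_st) = Σ W_h² s_h²/n_h, with W_h = N_h/N and N = 2075:
  stratum Campus I: (350/2075)²·15.62²/23 = 0.30181
  stratum Campus II: (575/2075)²·12.88²/54 = 0.235905
  stratum Campus III: (350/2075)²·8.25²/45 = 0.0430324
  stratum Campus IV: (800/2075)²·22.27²/60 = 1.22866
V̂(ȳ_st) = 1.80941

V̂(ȳ_st) ≈ 1.81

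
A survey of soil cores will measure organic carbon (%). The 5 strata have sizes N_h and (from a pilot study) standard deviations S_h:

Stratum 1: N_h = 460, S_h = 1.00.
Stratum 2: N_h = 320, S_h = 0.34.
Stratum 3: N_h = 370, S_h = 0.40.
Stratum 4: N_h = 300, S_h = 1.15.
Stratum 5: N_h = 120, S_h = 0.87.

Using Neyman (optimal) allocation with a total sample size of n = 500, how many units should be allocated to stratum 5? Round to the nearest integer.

Neyman allocation: n_h = n · N_h S_h / Σ N_i S_i, with n = 500.
  stratum 1: N_h·S_h = 460·1.00 = 460.00
  stratum 2: N_h·S_h = 320·0.34 = 108.80
  stratum 3: N_h·S_h = 370·0.40 = 148.00
  stratum 4: N_h·S_h = 300·1.15 = 345.00
  stratum 5: N_h·S_h = 120·0.87 = 104.40
Σ N_h S_h = 1166.20
n for stratum 5 = 500·104.40/1166.20 = 44.761 → 45

45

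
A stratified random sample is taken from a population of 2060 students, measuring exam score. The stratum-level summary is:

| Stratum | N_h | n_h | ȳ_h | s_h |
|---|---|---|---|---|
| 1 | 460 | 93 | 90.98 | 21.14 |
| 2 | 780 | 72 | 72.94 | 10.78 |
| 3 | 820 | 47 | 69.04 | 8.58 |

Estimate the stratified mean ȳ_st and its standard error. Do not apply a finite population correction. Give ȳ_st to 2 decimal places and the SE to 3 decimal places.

ȳ_st ≈ 75.42, SE ≈ 0.848

ȳ_st = Σ W_h ȳ_h = (460·90.98 + 780·72.94 + 820·69.04)/2060 = 75.41592
V̂(ȳ_st) = Σ W_h² s_h²/n_h, with W_h = N_h/N and N = 2060:
  stratum 1: (460/2060)²·21.14²/93 = 0.239612
  stratum 2: (780/2060)²·10.78²/72 = 0.231398
  stratum 3: (820/2060)²·8.58²/47 = 0.248182
V̂(ȳ_st) = 0.719192
SE(ȳ_st) = √0.719192 = 0.848052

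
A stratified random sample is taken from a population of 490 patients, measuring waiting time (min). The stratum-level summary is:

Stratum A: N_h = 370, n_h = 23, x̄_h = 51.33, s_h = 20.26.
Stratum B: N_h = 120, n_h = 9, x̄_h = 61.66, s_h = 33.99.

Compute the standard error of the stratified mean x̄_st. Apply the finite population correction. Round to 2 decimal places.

V̂(x̄_st) = Σ W_h² (1 − n_h/N_h) s_h²/n_h, with W_h = N_h/N and N = 490:
  stratum A: (370/490)²·(1 − 23/370)·20.26²/23 = 9.54311
  stratum B: (120/490)²·(1 − 9/120)·33.99²/9 = 7.12151
V̂(x̄_st) = 16.6646
SE(x̄_st) = √16.6646 = 4.08223

SE(x̄_st) ≈ 4.08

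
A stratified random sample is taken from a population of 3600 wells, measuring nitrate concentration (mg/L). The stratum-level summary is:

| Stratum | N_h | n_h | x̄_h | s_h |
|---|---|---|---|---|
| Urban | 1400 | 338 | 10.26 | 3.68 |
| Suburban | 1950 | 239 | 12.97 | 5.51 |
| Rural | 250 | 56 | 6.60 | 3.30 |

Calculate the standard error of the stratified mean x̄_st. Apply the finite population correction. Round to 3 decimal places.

SE(x̄_st) ≈ 0.195

V̂(x̄_st) = Σ W_h² (1 − n_h/N_h) s_h²/n_h, with W_h = N_h/N and N = 3600:
  stratum Urban: (1400/3600)²·(1 − 338/1400)·3.68²/338 = 0.00459649
  stratum Suburban: (1950/3600)²·(1 − 239/1950)·5.51²/239 = 0.0327028
  stratum Rural: (250/3600)²·(1 − 56/250)·3.30²/56 = 0.000727741
V̂(x̄_st) = 0.038027
SE(x̄_st) = √0.038027 = 0.195005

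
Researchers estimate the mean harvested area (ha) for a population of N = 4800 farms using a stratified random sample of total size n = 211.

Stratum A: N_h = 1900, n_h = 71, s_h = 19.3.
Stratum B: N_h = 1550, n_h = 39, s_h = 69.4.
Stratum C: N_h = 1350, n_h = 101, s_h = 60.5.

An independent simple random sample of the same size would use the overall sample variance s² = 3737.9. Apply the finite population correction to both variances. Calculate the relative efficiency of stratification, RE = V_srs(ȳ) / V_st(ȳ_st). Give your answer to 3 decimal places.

RE ≈ 1.059

V̂(ȳ_st) = Σ W_h² (1 − n_h/N_h) s_h²/n_h, with W_h = N_h/N and N = 4800:
  stratum A: (1900/4800)²·(1 − 71/1900)·19.3²/71 = 0.7913
  stratum B: (1550/4800)²·(1 − 39/1550)·69.4²/39 = 12.5536
  stratum C: (1350/4800)²·(1 − 101/1350)·60.5²/101 = 2.65218
V_st = 15.9971
V_srs = (1 − 211/4800)·3737.9/211 = 16.9364
Relative efficiency = V_srs / V_st = 16.9364/15.9971 = 1.0587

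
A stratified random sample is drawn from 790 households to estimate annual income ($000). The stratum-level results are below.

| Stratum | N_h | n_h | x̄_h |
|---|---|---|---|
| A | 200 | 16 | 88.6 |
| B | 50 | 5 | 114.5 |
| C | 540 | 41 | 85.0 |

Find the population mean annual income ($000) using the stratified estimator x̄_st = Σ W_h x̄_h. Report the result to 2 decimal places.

N = Σ N_h = 790. Stratum weights W_h = N_h/N.
x̄_st = (200·88.6 + 50·114.5 + 540·85.0) / 790 = 87.7785

x̄_st ≈ 87.78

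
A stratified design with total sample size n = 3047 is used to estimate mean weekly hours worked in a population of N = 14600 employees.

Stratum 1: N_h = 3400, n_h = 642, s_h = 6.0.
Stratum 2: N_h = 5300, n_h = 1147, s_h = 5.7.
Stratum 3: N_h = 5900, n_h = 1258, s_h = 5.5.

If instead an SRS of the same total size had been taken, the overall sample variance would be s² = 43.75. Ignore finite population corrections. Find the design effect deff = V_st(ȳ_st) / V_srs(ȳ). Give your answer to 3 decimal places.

deff ≈ 0.745

V̂(ȳ_st) = Σ W_h² s_h²/n_h, with W_h = N_h/N and N = 14600:
  stratum 1: (3400/14600)²·6.0²/642 = 0.00304102
  stratum 2: (5300/14600)²·5.7²/1147 = 0.00373278
  stratum 3: (5900/14600)²·5.5²/1258 = 0.00392684
V_st = 0.0107006
V_srs = s²/n = 43.75/3047 = 0.0143584
deff = V_st / V_srs = 0.0107006/0.0143584 = 0.7453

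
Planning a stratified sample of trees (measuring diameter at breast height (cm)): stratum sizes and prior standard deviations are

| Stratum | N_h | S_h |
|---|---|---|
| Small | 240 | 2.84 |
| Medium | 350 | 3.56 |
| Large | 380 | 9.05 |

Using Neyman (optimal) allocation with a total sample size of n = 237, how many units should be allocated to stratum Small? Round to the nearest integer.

Neyman allocation: n_h = n · N_h S_h / Σ N_i S_i, with n = 237.
  stratum Small: N_h·S_h = 240·2.84 = 681.60
  stratum Medium: N_h·S_h = 350·3.56 = 1246.00
  stratum Large: N_h·S_h = 380·9.05 = 3439.00
Σ N_h S_h = 5366.60
n for stratum Small = 237·681.60/5366.60 = 30.101 → 30

30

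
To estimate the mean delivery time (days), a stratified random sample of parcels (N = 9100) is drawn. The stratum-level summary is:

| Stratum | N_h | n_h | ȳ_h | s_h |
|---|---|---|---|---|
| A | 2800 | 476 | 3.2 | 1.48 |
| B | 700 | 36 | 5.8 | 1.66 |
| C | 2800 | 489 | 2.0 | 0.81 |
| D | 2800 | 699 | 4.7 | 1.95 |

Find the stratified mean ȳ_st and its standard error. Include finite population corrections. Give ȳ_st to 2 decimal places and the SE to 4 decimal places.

ȳ_st ≈ 3.49, SE ≈ 0.0358

ȳ_st = Σ W_h ȳ_h = (2800·3.2 + 700·5.8 + 2800·2.0 + 2800·4.7)/9100 = 3.49231
V̂(ȳ_st) = Σ W_h² (1 − n_h/N_h) s_h²/n_h, with W_h = N_h/N and N = 9100:
  stratum A: (2800/9100)²·(1 − 476/2800)·1.48²/476 = 0.0003616
  stratum B: (700/9100)²·(1 − 36/700)·1.66²/36 = 0.000429632
  stratum C: (2800/9100)²·(1 − 489/2800)·0.81²/489 = 0.000104842
  stratum D: (2800/9100)²·(1 − 699/2800)·1.95²/699 = 0.00038645
V̂(ȳ_st) = 0.00128252
SE(ȳ_st) = √0.00128252 = 0.0358123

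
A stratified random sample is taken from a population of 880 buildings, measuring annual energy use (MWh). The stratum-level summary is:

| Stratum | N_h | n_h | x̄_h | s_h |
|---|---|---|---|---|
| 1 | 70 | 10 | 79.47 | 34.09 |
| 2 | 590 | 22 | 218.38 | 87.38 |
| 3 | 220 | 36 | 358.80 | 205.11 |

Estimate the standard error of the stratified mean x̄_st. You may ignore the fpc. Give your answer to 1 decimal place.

V̂(x̄_st) = Σ W_h² s_h²/n_h, with W_h = N_h/N and N = 880:
  stratum 1: (70/880)²·34.09²/10 = 0.735334
  stratum 2: (590/880)²·87.38²/22 = 156.006
  stratum 3: (220/880)²·205.11²/36 = 73.0384
V̂(x̄_st) = 229.779
SE(x̄_st) = √229.779 = 15.1585

SE(x̄_st) ≈ 15.2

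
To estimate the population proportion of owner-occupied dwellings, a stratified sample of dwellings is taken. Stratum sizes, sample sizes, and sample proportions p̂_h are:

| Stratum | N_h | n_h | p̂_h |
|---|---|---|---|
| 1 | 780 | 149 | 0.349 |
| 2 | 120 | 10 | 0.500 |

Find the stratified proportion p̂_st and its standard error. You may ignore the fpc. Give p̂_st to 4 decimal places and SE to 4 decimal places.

p̂_st ≈ 0.3691, SE ≈ 0.0406

N = 900; stratum weights W_h = N_h/N.
p̂_st = Σ W_h p̂_h = (780·0.349 + 120·0.500)/900 = 0.36913
V̂(p̂_st) = Σ W_h² p̂_h(1−p̂_h)/(n_h−1):
  stratum 1: (780/900)²·0.349·0.651/148 = 0.00115305
  stratum 2: (120/900)²·0.500·0.500/9 = 0.000493827
V̂(p̂_st) = 0.00164688; SE = √V̂ = 0.0405818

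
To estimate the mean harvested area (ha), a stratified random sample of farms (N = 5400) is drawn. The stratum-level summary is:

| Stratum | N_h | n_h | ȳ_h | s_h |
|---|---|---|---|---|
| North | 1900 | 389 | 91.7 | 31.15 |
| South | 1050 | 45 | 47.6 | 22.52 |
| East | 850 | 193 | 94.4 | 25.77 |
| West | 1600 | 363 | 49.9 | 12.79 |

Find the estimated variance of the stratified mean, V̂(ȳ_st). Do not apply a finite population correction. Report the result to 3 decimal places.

V̂(ȳ_st) = Σ W_h² s_h²/n_h, with W_h = N_h/N and N = 5400:
  stratum North: (1900/5400)²·31.15²/389 = 0.308806
  stratum South: (1050/5400)²·22.52²/45 = 0.426104
  stratum East: (850/5400)²·25.77²/193 = 0.0852554
  stratum West: (1600/5400)²·12.79²/363 = 0.0395628
V̂(ȳ_st) = 0.859728

V̂(ȳ_st) ≈ 0.860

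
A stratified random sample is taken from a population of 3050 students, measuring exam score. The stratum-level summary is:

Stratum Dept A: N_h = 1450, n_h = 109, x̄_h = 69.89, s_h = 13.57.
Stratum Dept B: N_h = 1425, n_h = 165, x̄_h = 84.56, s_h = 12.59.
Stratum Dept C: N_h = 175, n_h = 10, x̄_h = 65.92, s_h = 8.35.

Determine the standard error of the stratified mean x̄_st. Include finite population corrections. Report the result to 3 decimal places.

SE(x̄_st) ≈ 0.748

V̂(x̄_st) = Σ W_h² (1 − n_h/N_h) s_h²/n_h, with W_h = N_h/N and N = 3050:
  stratum Dept A: (1450/3050)²·(1 − 109/1450)·13.57²/109 = 0.353126
  stratum Dept B: (1425/3050)²·(1 − 165/1425)·12.59²/165 = 0.185419
  stratum Dept C: (175/3050)²·(1 − 10/175)·8.35²/10 = 0.0216419
V̂(x̄_st) = 0.560187
SE(x̄_st) = √0.560187 = 0.748456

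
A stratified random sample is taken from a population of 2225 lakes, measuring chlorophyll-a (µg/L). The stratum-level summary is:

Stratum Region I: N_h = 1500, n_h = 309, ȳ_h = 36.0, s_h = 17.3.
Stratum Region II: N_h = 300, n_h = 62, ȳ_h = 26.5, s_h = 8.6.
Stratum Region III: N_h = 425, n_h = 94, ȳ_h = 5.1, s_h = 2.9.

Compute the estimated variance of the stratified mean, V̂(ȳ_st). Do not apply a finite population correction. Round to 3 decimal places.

V̂(ȳ_st) ≈ 0.465

V̂(ȳ_st) = Σ W_h² s_h²/n_h, with W_h = N_h/N and N = 2225:
  stratum Region I: (1500/2225)²·17.3²/309 = 0.440206
  stratum Region II: (300/2225)²·8.6²/62 = 0.0216864
  stratum Region III: (425/2225)²·2.9²/94 = 0.00326427
V̂(ȳ_st) = 0.465157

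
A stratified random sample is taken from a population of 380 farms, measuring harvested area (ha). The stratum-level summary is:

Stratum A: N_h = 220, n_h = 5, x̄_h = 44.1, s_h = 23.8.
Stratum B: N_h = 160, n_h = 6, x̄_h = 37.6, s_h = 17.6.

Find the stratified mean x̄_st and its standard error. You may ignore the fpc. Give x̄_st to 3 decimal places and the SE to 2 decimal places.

x̄_st ≈ 41.363, SE ≈ 6.86

x̄_st = Σ W_h x̄_h = (220·44.1 + 160·37.6)/380 = 41.36316
V̂(x̄_st) = Σ W_h² s_h²/n_h, with W_h = N_h/N and N = 380:
  stratum A: (220/380)²·23.8²/5 = 37.9719
  stratum B: (160/380)²·17.6²/6 = 9.15265
V̂(x̄_st) = 47.1245
SE(x̄_st) = √47.1245 = 6.86473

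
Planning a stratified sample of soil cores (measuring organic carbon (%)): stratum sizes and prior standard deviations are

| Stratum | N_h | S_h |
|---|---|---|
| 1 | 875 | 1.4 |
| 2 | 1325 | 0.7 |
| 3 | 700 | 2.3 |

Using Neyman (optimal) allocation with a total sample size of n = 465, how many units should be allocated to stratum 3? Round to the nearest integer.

Neyman allocation: n_h = n · N_h S_h / Σ N_i S_i, with n = 465.
  stratum 1: N_h·S_h = 875·1.4 = 1225.00
  stratum 2: N_h·S_h = 1325·0.7 = 927.50
  stratum 3: N_h·S_h = 700·2.3 = 1610.00
Σ N_h S_h = 3762.50
n for stratum 3 = 465·1610.00/3762.50 = 198.977 → 199

199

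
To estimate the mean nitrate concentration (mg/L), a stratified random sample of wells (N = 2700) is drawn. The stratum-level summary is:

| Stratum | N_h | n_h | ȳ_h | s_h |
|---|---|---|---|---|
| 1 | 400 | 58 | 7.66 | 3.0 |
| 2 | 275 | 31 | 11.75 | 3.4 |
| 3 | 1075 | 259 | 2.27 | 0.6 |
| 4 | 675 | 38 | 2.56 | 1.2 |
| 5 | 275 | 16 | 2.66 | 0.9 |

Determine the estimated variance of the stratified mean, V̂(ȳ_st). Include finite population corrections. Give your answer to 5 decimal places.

V̂(ȳ_st) ≈ 0.00924

V̂(ȳ_st) = Σ W_h² (1 − n_h/N_h) s_h²/n_h, with W_h = N_h/N and N = 2700:
  stratum 1: (400/2700)²·(1 − 58/400)·3.0²/58 = 0.00291188
  stratum 2: (275/2700)²·(1 − 31/275)·3.4²/31 = 0.00343235
  stratum 3: (1075/2700)²·(1 − 259/1075)·0.6²/259 = 0.000167253
  stratum 4: (675/2700)²·(1 − 38/675)·1.2²/38 = 0.00223509
  stratum 5: (275/2700)²·(1 − 16/275)·0.9²/16 = 0.000494618
V̂(ȳ_st) = 0.00924118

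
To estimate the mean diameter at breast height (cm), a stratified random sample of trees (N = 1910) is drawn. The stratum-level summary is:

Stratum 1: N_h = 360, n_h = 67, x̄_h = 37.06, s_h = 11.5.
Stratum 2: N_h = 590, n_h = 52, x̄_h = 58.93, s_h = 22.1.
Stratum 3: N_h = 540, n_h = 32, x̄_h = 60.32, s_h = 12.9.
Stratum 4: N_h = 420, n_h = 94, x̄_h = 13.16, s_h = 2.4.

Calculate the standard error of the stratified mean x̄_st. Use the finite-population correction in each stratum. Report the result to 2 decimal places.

SE(x̄_st) ≈ 1.13

V̂(x̄_st) = Σ W_h² (1 − n_h/N_h) s_h²/n_h, with W_h = N_h/N and N = 1910:
  stratum 1: (360/1910)²·(1 − 67/360)·11.5²/67 = 0.0570722
  stratum 2: (590/1910)²·(1 − 52/590)·22.1²/52 = 0.817238
  stratum 3: (540/1910)²·(1 − 32/540)·12.9²/32 = 0.391039
  stratum 4: (420/1910)²·(1 − 94/420)·2.4²/94 = 0.00229982
V̂(x̄_st) = 1.26765
SE(x̄_st) = √1.26765 = 1.1259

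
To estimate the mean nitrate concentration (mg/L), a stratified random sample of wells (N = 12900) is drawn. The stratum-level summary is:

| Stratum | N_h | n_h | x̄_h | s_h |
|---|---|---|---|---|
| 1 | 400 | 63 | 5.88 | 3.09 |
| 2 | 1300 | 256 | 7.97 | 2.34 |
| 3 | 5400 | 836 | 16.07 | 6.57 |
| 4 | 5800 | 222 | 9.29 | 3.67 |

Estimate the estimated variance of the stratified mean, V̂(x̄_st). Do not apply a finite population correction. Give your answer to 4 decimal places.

V̂(x̄_st) = Σ W_h² s_h²/n_h, with W_h = N_h/N and N = 12900:
  stratum 1: (400/12900)²·3.09²/63 = 0.000145719
  stratum 2: (1300/12900)²·2.34²/256 = 0.00021722
  stratum 3: (5400/12900)²·6.57²/836 = 0.00904758
  stratum 4: (5800/12900)²·3.67²/222 = 0.0122647
V̂(x̄_st) = 0.0216752

V̂(x̄_st) ≈ 0.0217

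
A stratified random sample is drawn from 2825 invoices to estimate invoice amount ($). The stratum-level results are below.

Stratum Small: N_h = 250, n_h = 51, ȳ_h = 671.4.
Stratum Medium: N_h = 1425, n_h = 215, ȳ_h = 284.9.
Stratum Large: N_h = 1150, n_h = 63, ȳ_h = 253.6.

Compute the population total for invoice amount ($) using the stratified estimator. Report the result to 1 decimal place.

τ̂_st = Σ N_h ȳ_h = 250·671.4 + 1425·284.9 + 1150·253.6 = 865472.5

τ̂_st ≈ 865472.5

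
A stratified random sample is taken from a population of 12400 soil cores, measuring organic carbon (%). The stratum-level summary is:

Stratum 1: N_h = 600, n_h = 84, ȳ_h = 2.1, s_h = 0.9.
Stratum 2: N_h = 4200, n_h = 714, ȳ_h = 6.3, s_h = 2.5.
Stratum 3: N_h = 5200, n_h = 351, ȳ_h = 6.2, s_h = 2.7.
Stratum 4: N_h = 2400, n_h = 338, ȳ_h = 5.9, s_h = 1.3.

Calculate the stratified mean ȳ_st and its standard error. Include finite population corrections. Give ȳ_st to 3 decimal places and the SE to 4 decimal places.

ȳ_st = Σ W_h ȳ_h = (600·2.1 + 4200·6.3 + 5200·6.2 + 2400·5.9)/12400 = 5.97742
V̂(ȳ_st) = Σ W_h² (1 − n_h/N_h) s_h²/n_h, with W_h = N_h/N and N = 12400:
  stratum 1: (600/12400)²·(1 − 84/600)·0.9²/84 = 1.94162e-05
  stratum 2: (4200/12400)²·(1 − 714/4200)·2.5²/714 = 0.000833518
  stratum 3: (5200/12400)²·(1 − 351/5200)·2.7²/351 = 0.00340591
  stratum 4: (2400/12400)²·(1 − 338/2400)·1.3²/338 = 0.000160926
V̂(ȳ_st) = 0.00441977
SE(ȳ_st) = √0.00441977 = 0.0664813

ȳ_st ≈ 5.977, SE ≈ 0.0665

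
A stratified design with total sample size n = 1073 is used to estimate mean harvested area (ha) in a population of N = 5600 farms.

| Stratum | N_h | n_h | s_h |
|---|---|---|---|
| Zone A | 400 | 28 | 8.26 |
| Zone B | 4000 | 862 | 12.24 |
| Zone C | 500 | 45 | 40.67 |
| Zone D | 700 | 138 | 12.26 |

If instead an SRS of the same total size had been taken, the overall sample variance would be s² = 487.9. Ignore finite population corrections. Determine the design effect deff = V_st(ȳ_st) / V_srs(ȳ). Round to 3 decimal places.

V̂(ȳ_st) = Σ W_h² s_h²/n_h, with W_h = N_h/N and N = 5600:
  stratum Zone A: (400/5600)²·8.26²/28 = 0.0124321
  stratum Zone B: (4000/5600)²·12.24²/862 = 0.0886747
  stratum Zone C: (500/5600)²·40.67²/45 = 0.293022
  stratum Zone D: (700/5600)²·12.26²/138 = 0.0170185
V_st = 0.411147
V_srs = s²/n = 487.9/1073 = 0.454706
deff = V_st / V_srs = 0.411147/0.454706 = 0.9042

deff ≈ 0.904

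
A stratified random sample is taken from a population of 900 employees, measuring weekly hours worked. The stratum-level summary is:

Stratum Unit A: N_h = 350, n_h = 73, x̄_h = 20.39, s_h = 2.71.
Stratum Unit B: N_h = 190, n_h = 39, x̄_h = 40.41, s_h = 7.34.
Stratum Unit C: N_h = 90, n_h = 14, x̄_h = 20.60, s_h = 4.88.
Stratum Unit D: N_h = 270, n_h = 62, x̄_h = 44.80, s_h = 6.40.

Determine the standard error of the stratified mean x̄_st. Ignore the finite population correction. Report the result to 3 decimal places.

V̂(x̄_st) = Σ W_h² s_h²/n_h, with W_h = N_h/N and N = 900:
  stratum Unit A: (350/900)²·2.71²/73 = 0.0152148
  stratum Unit B: (190/900)²·7.34²/39 = 0.0615672
  stratum Unit C: (90/900)²·4.88²/14 = 0.0170103
  stratum Unit D: (270/900)²·6.40²/62 = 0.0594581
V̂(x̄_st) = 0.15325
SE(x̄_st) = √0.15325 = 0.391472

SE(x̄_st) ≈ 0.391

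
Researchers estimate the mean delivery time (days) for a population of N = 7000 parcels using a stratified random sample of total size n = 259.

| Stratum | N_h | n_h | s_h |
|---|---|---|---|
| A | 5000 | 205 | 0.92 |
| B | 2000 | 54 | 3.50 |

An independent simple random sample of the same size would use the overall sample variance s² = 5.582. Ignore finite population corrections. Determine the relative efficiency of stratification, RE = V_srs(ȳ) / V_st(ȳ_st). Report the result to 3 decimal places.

RE ≈ 1.045

V̂(ȳ_st) = Σ W_h² s_h²/n_h, with W_h = N_h/N and N = 7000:
  stratum A: (5000/7000)²·0.92²/205 = 0.00210652
  stratum B: (2000/7000)²·3.50²/54 = 0.0185185
V_st = 0.020625
V_srs = s²/n = 5.582/259 = 0.0215521
Relative efficiency = V_srs / V_st = 0.0215521/0.020625 = 1.0449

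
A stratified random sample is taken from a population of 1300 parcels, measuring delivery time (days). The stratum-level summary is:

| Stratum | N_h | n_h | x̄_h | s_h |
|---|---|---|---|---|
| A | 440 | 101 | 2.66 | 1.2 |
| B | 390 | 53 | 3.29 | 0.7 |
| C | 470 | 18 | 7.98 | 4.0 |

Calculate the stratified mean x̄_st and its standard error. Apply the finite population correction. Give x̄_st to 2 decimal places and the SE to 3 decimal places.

x̄_st = Σ W_h x̄_h = (440·2.66 + 390·3.29 + 470·7.98)/1300 = 4.77238
V̂(x̄_st) = Σ W_h² (1 − n_h/N_h) s_h²/n_h, with W_h = N_h/N and N = 1300:
  stratum A: (440/1300)²·(1 − 101/440)·1.2²/101 = 0.00125837
  stratum B: (390/1300)²·(1 − 53/390)·0.7²/53 = 0.000718999
  stratum C: (470/1300)²·(1 − 18/470)·4.0²/18 = 0.111737
V̂(x̄_st) = 0.113714
SE(x̄_st) = √0.113714 = 0.337216

x̄_st ≈ 4.77, SE ≈ 0.337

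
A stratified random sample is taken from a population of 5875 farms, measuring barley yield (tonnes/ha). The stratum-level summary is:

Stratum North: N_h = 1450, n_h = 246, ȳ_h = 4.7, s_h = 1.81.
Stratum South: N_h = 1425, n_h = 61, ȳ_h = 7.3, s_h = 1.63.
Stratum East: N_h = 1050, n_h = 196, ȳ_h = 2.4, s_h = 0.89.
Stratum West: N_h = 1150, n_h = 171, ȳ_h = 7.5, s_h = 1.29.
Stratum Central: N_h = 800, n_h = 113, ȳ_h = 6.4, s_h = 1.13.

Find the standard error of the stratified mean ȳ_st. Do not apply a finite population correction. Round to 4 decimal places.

SE(ȳ_st) ≈ 0.0639

V̂(ȳ_st) = Σ W_h² s_h²/n_h, with W_h = N_h/N and N = 5875:
  stratum North: (1450/5875)²·1.81²/246 = 0.000811227
  stratum South: (1425/5875)²·1.63²/61 = 0.00256247
  stratum East: (1050/5875)²·0.89²/196 = 0.000129088
  stratum West: (1150/5875)²·1.29²/171 = 0.000372875
  stratum Central: (800/5875)²·1.13²/113 = 0.000209528
V̂(ȳ_st) = 0.00408519
SE(ȳ_st) = √0.00408519 = 0.0639155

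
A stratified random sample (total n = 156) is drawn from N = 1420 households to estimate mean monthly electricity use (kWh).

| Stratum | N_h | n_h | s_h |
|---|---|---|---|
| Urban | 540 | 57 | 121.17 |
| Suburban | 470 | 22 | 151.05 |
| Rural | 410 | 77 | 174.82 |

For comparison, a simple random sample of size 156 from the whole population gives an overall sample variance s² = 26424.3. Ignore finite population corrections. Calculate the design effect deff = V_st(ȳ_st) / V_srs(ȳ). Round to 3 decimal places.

deff ≈ 1.086

V̂(ȳ_st) = Σ W_h² s_h²/n_h, with W_h = N_h/N and N = 1420:
  stratum Urban: (540/1420)²·121.17²/57 = 37.25
  stratum Suburban: (470/1420)²·151.05²/22 = 113.616
  stratum Rural: (410/1420)²·174.82²/77 = 33.0889
V_st = 183.954
V_srs = s²/n = 26424.3/156 = 169.387
deff = V_st / V_srs = 183.954/169.387 = 1.0860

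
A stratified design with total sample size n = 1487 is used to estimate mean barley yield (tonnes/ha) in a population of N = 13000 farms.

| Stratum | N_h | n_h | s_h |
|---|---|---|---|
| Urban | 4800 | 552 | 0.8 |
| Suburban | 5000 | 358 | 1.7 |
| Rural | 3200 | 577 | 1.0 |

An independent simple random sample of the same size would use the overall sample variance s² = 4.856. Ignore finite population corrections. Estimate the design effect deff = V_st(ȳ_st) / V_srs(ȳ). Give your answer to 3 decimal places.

deff ≈ 0.446

V̂(ȳ_st) = Σ W_h² s_h²/n_h, with W_h = N_h/N and N = 13000:
  stratum Urban: (4800/13000)²·0.8²/552 = 0.000158065
  stratum Suburban: (5000/13000)²·1.7²/358 = 0.00119418
  stratum Rural: (3200/13000)²·1.0²/577 = 0.000105012
V_st = 0.00145725
V_srs = s²/n = 4.856/1487 = 0.00326564
deff = V_st / V_srs = 0.00145725/0.00326564 = 0.4462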